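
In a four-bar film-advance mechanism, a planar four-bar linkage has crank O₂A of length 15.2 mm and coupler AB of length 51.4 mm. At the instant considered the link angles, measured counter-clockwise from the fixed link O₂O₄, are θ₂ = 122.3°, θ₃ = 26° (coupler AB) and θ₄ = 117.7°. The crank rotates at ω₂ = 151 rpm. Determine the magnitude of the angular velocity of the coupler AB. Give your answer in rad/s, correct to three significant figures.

ω₂ = 15.81 rad/s (from 151 rpm).
Differentiating the loop-closure r₂e^{iθ₂}+r₃e^{iθ₃}=r₁+r₄e^{iθ₄} gives r₂ω₂e^{iθ₂}+r₃ω₃e^{iθ₃}=r₄ω₄e^{iθ₄}.
Eliminating the other unknown: ω₃ = r₂ω₂ sin(θ₄−θ₂) / [r₃ sin(θ₃−θ₄)].
Numerator sine = -0.08020; denominator sine = -0.99956.
Result = 0.0152·15.81·(-0.08020) / (0.0514·(-0.99956)) = +0.37519 rad/s; magnitude 0.37519 rad/s.

0.375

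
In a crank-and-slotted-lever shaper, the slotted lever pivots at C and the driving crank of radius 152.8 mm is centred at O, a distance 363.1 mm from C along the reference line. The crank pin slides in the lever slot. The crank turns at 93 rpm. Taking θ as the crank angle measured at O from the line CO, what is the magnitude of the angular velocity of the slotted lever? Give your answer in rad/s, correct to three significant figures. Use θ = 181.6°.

7.06

ω = 9.739 rad/s (from 93 rpm).
Crank pin A relative to C: A = (d + r cosθ, r sinθ); lever angle φ = atan2(r sinθ, d + r cosθ).
Differentiating tanφ: φ̇ = rω(d cosθ + r)/(d² + r² + 2dr cosθ).
d² + r² + 2dr cosθ = |CA|² = 0.0442694 m²;  d cosθ + r = -0.21016 m.
|ω_lever| = |0.1528·9.739·-0.21016| / 0.0442694 = 7.0645 rad/s.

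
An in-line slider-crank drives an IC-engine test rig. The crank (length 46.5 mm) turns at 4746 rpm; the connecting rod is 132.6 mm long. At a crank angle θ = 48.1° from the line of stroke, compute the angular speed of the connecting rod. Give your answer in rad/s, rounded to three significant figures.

121

ω = 497 rad/s (converted from 4746 rpm).
The rod makes angle φ with the slider axis where L sinφ = r sinθ; differentiating, L cosφ·φ̇ = r ω cosθ.
L cosφ = √(L² − r² sin²θ) = 0.128 m.
|ω_rod| = r ω |cosθ| / √(L² − r² sin²θ) = 0.0465·497·0.66783/0.128 = 120.57 rad/s.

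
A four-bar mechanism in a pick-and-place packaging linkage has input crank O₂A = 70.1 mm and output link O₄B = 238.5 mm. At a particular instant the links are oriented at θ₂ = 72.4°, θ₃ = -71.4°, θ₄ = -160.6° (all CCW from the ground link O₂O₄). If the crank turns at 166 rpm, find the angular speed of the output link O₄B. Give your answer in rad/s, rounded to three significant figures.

ω₂ = 17.38 rad/s (from 166 rpm).
Differentiating the loop-closure r₂e^{iθ₂}+r₃e^{iθ₃}=r₁+r₄e^{iθ₄} gives r₂ω₂e^{iθ₂}+r₃ω₃e^{iθ₃}=r₄ω₄e^{iθ₄}.
Eliminating the other unknown: ω₄ = r₂ω₂ sin(θ₂−θ₃) / [r₄ sin(θ₄−θ₃)].
Numerator sine = +0.59061; denominator sine = -0.99990.
Result = 0.0701·17.38·(+0.59061) / (0.2385·(-0.99990)) = -3.0179 rad/s; magnitude 3.0179 rad/s.

3.02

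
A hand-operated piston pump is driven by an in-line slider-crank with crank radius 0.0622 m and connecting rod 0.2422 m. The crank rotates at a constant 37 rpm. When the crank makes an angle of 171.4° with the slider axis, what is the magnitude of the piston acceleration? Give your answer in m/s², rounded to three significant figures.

0.694

ω = 2π·37/60 = 3.875 rad/s
x(θ) = r cosθ + √(L² − r² sin²θ); with ω constant, a = ω²·d²x/dθ².
d²x/dθ² = −r cosθ − r²(cos2θ)/√u − r⁴ sin²2θ/(4u^{3/2}),  u = L² − r² sin²θ = 0.0585743 m².
Substituting r = 0.0622 m, L = 0.2422 m, θ = 171.4°: d²x/dθ² = +0.046207 m.
a = ω²·d²x/dθ² = (3.875)²·(+0.046207) = +0.69369 m/s²;  |a| = 0.69369 m/s².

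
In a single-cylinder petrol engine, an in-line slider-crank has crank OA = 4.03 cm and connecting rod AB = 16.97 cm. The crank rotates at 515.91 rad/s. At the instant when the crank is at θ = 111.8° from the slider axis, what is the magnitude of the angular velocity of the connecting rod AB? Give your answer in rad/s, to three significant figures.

46.6

ω = 515.9 rad/s
The rod makes angle φ with the slider axis where L sinφ = r sinθ; differentiating, L cosφ·φ̇ = r ω cosθ.
L cosφ = √(L² − r² sin²θ) = 0.16552 m.
|ω_rod| = r ω |cosθ| / √(L² − r² sin²θ) = 0.0403·515.9·0.37137/0.16552 = 46.647 rad/s.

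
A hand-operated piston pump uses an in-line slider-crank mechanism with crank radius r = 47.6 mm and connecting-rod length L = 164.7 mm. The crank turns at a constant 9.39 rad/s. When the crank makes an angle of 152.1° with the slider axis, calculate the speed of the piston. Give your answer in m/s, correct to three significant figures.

0.155

ω = 9.39 rad/s
For an in-line slider-crank, x = r cosθ + √(L² − r² sin²θ), so v = −rω sinθ·[1 + r cosθ/√(L² − r² sin²θ)].
With r = 0.0476 m, L = 0.1647 m, θ = 152.1°: √(L² − r² sin²θ) = 0.16319 m.
v = −0.0476·9.39·0.46793·[1 + 0.0476·-0.88377/0.16319] = -0.15523 m/s.
|v| = 0.15523 m/s.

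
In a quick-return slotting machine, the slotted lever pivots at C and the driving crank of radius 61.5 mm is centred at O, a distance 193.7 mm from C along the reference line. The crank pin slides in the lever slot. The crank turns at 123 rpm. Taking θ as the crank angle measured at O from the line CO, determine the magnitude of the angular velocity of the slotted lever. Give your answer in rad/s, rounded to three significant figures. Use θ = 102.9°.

ω = 12.88 rad/s (from 123 rpm).
Crank pin A relative to C: A = (d + r cosθ, r sinθ); lever angle φ = atan2(r sinθ, d + r cosθ).
Differentiating tanφ: φ̇ = rω(d cosθ + r)/(d² + r² + 2dr cosθ).
d² + r² + 2dr cosθ = |CA|² = 0.035983 m²;  d cosθ + r = +0.018256 m.
|ω_lever| = |0.0615·12.88·+0.018256| / 0.035983 = 0.40191 rad/s.

0.402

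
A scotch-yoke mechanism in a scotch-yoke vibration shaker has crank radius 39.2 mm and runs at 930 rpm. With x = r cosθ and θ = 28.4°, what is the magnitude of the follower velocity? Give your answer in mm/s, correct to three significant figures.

1820

ω = 97.39 rad/s (from 930 rpm).
x = r cosθ ⇒ ẋ = −rω sinθ.
|v| = rω|sinθ| = 0.0392·97.39·|sin 28.4°| = 1.8158 m/s = 1815.8 mm/s.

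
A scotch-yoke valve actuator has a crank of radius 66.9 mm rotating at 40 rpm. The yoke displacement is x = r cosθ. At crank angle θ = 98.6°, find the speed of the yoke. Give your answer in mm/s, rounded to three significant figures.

277

ω = 4.189 rad/s (from 40 rpm).
x = r cosθ ⇒ ẋ = −rω sinθ.
|v| = rω|sinθ| = 0.0669·4.189·|sin 98.6°| = 0.27708 m/s = 277.08 mm/s.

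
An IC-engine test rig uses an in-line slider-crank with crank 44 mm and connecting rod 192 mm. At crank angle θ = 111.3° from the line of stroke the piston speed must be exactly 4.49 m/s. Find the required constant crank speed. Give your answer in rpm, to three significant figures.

1140

For an in-line slider-crank, |v_piston| = rω|sinθ|·[1 + r cosθ/√(L² − r² sin²θ)].
With r = 0.044 m, L = 0.192 m, θ = 111.3°: the bracketed kinematic factor |dx/dθ| = 0.037501 m.
ω = v/|dx/dθ| = 4.49/0.037501 = 119.73 rad/s.
N = 60ω/(2π) = 1143.3 rpm.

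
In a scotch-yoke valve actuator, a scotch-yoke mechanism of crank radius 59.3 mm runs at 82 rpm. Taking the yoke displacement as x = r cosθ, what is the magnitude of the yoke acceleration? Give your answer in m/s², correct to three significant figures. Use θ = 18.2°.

4.15

ω = 8.587 rad/s (from 82 rpm).
x = r cosθ ⇒ ẍ = −rω² cosθ (ω constant).
|a| = rω²|cosθ| = 0.0593·(8.587)²·|cos 18.2°| = 4.1538 m/s².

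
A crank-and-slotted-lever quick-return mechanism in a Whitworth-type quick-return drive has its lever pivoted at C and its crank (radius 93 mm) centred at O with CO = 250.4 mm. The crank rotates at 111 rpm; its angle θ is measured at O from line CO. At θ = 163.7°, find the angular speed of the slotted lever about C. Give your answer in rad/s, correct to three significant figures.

5.98

ω = 11.62 rad/s (from 111 rpm).
Crank pin A relative to C: A = (d + r cosθ, r sinθ); lever angle φ = atan2(r sinθ, d + r cosθ).
Differentiating tanφ: φ̇ = rω(d cosθ + r)/(d² + r² + 2dr cosθ).
d² + r² + 2dr cosθ = |CA|² = 0.0266468 m²;  d cosθ + r = -0.14734 m.
|ω_lever| = |0.093·11.62·-0.14734| / 0.0266468 = 5.9772 rad/s.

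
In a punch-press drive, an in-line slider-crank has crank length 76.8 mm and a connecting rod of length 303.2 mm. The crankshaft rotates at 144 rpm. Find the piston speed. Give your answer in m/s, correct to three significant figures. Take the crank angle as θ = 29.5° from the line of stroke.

0.697

ω = 2π·144/60 = 15.08 rad/s
For an in-line slider-crank, x = r cosθ + √(L² − r² sin²θ), so v = −rω sinθ·[1 + r cosθ/√(L² − r² sin²θ)].
With r = 0.0768 m, L = 0.3032 m, θ = 29.5°: √(L² − r² sin²θ) = 0.30083 m.
v = −0.0768·15.08·0.49242·[1 + 0.0768·0.87036/0.30083] = -0.697 m/s.
|v| = 0.697 m/s.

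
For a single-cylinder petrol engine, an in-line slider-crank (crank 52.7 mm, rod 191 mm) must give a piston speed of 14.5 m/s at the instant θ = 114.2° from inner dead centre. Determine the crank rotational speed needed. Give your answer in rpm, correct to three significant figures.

3260

For an in-line slider-crank, |v_piston| = rω|sinθ|·[1 + r cosθ/√(L² − r² sin²θ)].
With r = 0.0527 m, L = 0.191 m, θ = 114.2°: the bracketed kinematic factor |dx/dθ| = 0.042451 m.
ω = v/|dx/dθ| = 14.5/0.042451 = 341.57 rad/s.
N = 60ω/(2π) = 3261.7 rpm.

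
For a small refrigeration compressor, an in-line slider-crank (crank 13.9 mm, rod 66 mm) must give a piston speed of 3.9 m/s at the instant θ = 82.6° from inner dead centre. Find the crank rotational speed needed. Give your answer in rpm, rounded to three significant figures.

2630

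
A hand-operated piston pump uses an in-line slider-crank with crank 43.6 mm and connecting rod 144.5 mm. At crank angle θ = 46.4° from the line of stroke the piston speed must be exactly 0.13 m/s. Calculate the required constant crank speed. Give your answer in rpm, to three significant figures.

32.4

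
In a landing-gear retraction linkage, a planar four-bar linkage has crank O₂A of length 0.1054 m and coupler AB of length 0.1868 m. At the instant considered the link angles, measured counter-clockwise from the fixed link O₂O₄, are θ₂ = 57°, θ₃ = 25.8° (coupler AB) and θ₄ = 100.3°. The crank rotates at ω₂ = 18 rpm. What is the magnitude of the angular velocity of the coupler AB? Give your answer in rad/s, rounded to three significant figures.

ω₂ = 1.885 rad/s (from 18 rpm).
Differentiating the loop-closure r₂e^{iθ₂}+r₃e^{iθ₃}=r₁+r₄e^{iθ₄} gives r₂ω₂e^{iθ₂}+r₃ω₃e^{iθ₃}=r₄ω₄e^{iθ₄}.
Eliminating the other unknown: ω₃ = r₂ω₂ sin(θ₄−θ₂) / [r₃ sin(θ₃−θ₄)].
Numerator sine = +0.68582; denominator sine = -0.96363.
Result = 0.1054·1.885·(+0.68582) / (0.1868·(-0.96363)) = -0.75694 rad/s; magnitude 0.75694 rad/s.

0.757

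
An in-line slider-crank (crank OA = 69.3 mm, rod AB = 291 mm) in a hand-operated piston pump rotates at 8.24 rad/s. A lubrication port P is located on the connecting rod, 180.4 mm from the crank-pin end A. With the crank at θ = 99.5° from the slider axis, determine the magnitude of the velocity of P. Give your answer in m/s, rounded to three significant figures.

0.550

ω = 8.24 rad/s.  Crank-pin speed |V_A| = rω = 0.57103 m/s, perpendicular to OA.
Rod angle: sinφ = −(r/L) sinθ ⇒ φ = -13.584°; ω_rod = −rω cosθ/√(L²−r²sin²θ) = +0.3332 rad/s.
V_P = V_A + ω_rod × AP, with AP = 0.1804 m along the rod.
Components: V_Px = −rω sinθ − a·ω_rod·sinφ = -0.54908 m/s;  V_Py = rω cosθ + a·ω_rod·cosφ = -0.035821 m/s.
|V_P| = √(V_Px² + V_Py²) = 0.55025 m/s.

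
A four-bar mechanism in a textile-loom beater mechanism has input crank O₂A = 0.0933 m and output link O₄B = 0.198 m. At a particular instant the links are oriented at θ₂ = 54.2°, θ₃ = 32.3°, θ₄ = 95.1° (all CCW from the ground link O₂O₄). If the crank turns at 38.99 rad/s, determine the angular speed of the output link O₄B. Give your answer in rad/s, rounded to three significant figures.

ω₂ = 38.99 rad/s
Differentiating the loop-closure r₂e^{iθ₂}+r₃e^{iθ₃}=r₁+r₄e^{iθ₄} gives r₂ω₂e^{iθ₂}+r₃ω₃e^{iθ₃}=r₄ω₄e^{iθ₄}.
Eliminating the other unknown: ω₄ = r₂ω₂ sin(θ₂−θ₃) / [r₄ sin(θ₄−θ₃)].
Numerator sine = +0.37299; denominator sine = +0.88942.
Result = 0.0933·38.99·(+0.37299) / (0.198·(+0.88942)) = +7.7048 rad/s; magnitude 7.7048 rad/s.

7.70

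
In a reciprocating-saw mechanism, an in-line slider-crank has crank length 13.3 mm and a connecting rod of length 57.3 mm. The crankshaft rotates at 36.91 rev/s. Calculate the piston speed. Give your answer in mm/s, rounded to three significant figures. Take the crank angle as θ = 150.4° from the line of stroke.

ω = 2π·36.9 = 231.9 rad/s
For an in-line slider-crank, x = r cosθ + √(L² − r² sin²θ), so v = −rω sinθ·[1 + r cosθ/√(L² − r² sin²θ)].
With r = 0.0133 m, L = 0.0573 m, θ = 150.4°: √(L² − r² sin²θ) = 0.056922 m.
v = −0.0133·231.9·0.49394·[1 + 0.0133·-0.86949/0.056922] = -1.214 m/s.
|v| = 1.214 m/s = 1214 mm/s.

1210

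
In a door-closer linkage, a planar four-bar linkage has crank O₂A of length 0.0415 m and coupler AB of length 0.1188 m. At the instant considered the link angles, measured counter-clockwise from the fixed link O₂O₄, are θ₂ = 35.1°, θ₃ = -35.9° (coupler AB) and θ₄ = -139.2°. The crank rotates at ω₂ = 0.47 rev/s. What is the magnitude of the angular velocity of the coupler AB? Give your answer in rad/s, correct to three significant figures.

ω₂ = 2.953 rad/s (from 0.47 rev/s).
Differentiating the loop-closure r₂e^{iθ₂}+r₃e^{iθ₃}=r₁+r₄e^{iθ₄} gives r₂ω₂e^{iθ₂}+r₃ω₃e^{iθ₃}=r₄ω₄e^{iθ₄}.
Eliminating the other unknown: ω₃ = r₂ω₂ sin(θ₄−θ₂) / [r₃ sin(θ₃−θ₄)].
Numerator sine = -0.09932; denominator sine = +0.97318.
Result = 0.0415·2.953·(-0.09932) / (0.1188·(+0.97318)) = -0.10528 rad/s; magnitude 0.10528 rad/s.

0.105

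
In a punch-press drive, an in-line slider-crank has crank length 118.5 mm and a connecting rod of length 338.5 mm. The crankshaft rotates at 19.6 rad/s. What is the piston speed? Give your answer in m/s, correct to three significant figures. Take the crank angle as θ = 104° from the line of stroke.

ω = 19.6 rad/s
For an in-line slider-crank, x = r cosθ + √(L² − r² sin²θ), so v = −rω sinθ·[1 + r cosθ/√(L² − r² sin²θ)].
With r = 0.1185 m, L = 0.3385 m, θ = 104°: √(L² − r² sin²θ) = 0.31837 m.
v = −0.1185·19.6·0.97030·[1 + 0.1185·-0.24192/0.31837] = -2.0507 m/s.
|v| = 2.0507 m/s.

2.05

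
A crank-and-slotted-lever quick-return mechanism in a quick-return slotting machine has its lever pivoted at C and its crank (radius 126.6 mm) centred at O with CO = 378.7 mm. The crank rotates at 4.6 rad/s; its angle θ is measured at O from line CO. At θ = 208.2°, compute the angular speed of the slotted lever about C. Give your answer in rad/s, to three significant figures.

ω = 4.6 rad/s
Crank pin A relative to C: A = (d + r cosθ, r sinθ); lever angle φ = atan2(r sinθ, d + r cosθ).
Differentiating tanφ: φ̇ = rω(d cosθ + r)/(d² + r² + 2dr cosθ).
d² + r² + 2dr cosθ = |CA|² = 0.0749358 m²;  d cosθ + r = -0.20715 m.
|ω_lever| = |0.1266·4.6·-0.20715| / 0.0749358 = 1.6099 rad/s.

1.61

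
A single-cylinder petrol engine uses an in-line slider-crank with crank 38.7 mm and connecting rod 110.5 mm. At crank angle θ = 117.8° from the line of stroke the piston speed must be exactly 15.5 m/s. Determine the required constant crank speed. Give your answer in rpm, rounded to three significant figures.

5220

For an in-line slider-crank, |v_piston| = rω|sinθ|·[1 + r cosθ/√(L² − r² sin²θ)].
With r = 0.0387 m, L = 0.1105 m, θ = 117.8°: the bracketed kinematic factor |dx/dθ| = 0.028352 m.
ω = v/|dx/dθ| = 15.5/0.028352 = 546.69 rad/s.
N = 60ω/(2π) = 5220.5 rpm.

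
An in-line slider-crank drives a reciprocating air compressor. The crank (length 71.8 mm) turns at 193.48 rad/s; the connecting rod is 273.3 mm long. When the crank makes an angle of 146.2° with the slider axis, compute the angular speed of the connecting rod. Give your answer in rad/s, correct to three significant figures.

ω = 193.5 rad/s
The rod makes angle φ with the slider axis where L sinφ = r sinθ; differentiating, L cosφ·φ̇ = r ω cosθ.
L cosφ = √(L² − r² sin²θ) = 0.27037 m.
|ω_rod| = r ω |cosθ| / √(L² − r² sin²θ) = 0.0718·193.5·0.83098/0.27037 = 42.697 rad/s.

42.7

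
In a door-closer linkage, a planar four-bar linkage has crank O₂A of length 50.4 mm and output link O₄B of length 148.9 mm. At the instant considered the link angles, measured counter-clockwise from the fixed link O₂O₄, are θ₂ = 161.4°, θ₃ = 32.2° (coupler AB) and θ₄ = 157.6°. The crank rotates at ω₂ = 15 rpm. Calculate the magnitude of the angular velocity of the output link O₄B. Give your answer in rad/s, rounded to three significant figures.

0.505

ω₂ = 1.571 rad/s (from 15 rpm).
Differentiating the loop-closure r₂e^{iθ₂}+r₃e^{iθ₃}=r₁+r₄e^{iθ₄} gives r₂ω₂e^{iθ₂}+r₃ω₃e^{iθ₃}=r₄ω₄e^{iθ₄}.
Eliminating the other unknown: ω₄ = r₂ω₂ sin(θ₂−θ₃) / [r₄ sin(θ₄−θ₃)].
Numerator sine = +0.77494; denominator sine = +0.81513.
Result = 0.0504·1.571·(+0.77494) / (0.1489·(+0.81513)) = +0.50548 rad/s; magnitude 0.50548 rad/s.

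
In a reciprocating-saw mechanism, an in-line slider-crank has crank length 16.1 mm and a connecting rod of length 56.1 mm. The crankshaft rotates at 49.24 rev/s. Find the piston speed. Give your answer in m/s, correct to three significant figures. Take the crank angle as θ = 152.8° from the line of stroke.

ω = 2π·49.2 = 309.4 rad/s
For an in-line slider-crank, x = r cosθ + √(L² − r² sin²θ), so v = −rω sinθ·[1 + r cosθ/√(L² − r² sin²θ)].
With r = 0.0161 m, L = 0.0561 m, θ = 152.8°: √(L² − r² sin²θ) = 0.055615 m.
v = −0.0161·309.4·0.45710·[1 + 0.0161·-0.88942/0.055615] = -1.6906 m/s.
|v| = 1.6906 m/s.

1.69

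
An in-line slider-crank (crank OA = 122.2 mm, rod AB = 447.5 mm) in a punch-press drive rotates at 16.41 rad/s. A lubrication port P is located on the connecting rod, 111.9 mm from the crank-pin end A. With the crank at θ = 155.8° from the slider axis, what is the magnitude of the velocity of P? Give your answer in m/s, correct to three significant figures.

1.57

ω = 16.41 rad/s.  Crank-pin speed |V_A| = rω = 2.0053 m/s, perpendicular to OA.
Rod angle: sinφ = −(r/L) sinθ ⇒ φ = -6.427°; ω_rod = −rω cosθ/√(L²−r²sin²θ) = +4.1132 rad/s.
V_P = V_A + ω_rod × AP, with AP = 0.1119 m along the rod.
Components: V_Px = −rω sinθ − a·ω_rod·sinφ = -0.7705 m/s;  V_Py = rω cosθ + a·ω_rod·cosφ = -1.3717 m/s.
|V_P| = √(V_Px² + V_Py²) = 1.5733 m/s.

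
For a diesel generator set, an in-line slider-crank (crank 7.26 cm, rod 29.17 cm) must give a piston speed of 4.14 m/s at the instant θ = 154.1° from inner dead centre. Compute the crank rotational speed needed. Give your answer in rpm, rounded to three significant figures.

1610

For an in-line slider-crank, |v_piston| = rω|sinθ|·[1 + r cosθ/√(L² − r² sin²θ)].
With r = 0.0726 m, L = 0.2917 m, θ = 154.1°: the bracketed kinematic factor |dx/dθ| = 0.02457 m.
ω = v/|dx/dθ| = 4.14/0.02457 = 168.5 rad/s.
N = 60ω/(2π) = 1609.1 rpm.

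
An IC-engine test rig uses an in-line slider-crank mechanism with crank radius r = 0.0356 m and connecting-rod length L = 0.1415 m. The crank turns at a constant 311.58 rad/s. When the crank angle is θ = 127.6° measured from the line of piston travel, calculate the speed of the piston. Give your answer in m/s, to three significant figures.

ω = 311.6 rad/s
For an in-line slider-crank, x = r cosθ + √(L² − r² sin²θ), so v = −rω sinθ·[1 + r cosθ/√(L² − r² sin²θ)].
With r = 0.0356 m, L = 0.1415 m, θ = 127.6°: √(L² − r² sin²θ) = 0.13866 m.
v = −0.0356·311.6·0.79229·[1 + 0.0356·-0.61015/0.13866] = -7.4116 m/s.
|v| = 7.4116 m/s.

7.41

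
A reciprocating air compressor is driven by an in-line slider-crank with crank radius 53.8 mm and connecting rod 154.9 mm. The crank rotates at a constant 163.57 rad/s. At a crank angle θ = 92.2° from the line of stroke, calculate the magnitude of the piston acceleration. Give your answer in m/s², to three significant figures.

587

ω = 163.6 rad/s
x(θ) = r cosθ + √(L² − r² sin²θ); with ω constant, a = ω²·d²x/dθ².
d²x/dθ² = −r cosθ − r²(cos2θ)/√u − r⁴ sin²2θ/(4u^{3/2}),  u = L² − r² sin²θ = 0.0211038 m².
Substituting r = 0.0538 m, L = 0.1549 m, θ = 92.2°: d²x/dθ² = +0.021927 m.
a = ω²·d²x/dθ² = (163.6)²·(+0.021927) = +586.66 m/s²;  |a| = 586.66 m/s².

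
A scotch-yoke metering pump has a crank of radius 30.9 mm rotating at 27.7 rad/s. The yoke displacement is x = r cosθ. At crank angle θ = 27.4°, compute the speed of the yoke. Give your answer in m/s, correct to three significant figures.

0.394

ω = 27.7 rad/s
x = r cosθ ⇒ ẋ = −rω sinθ.
|v| = rω|sinθ| = 0.0309·27.7·|sin 27.4°| = 0.3939 m/s.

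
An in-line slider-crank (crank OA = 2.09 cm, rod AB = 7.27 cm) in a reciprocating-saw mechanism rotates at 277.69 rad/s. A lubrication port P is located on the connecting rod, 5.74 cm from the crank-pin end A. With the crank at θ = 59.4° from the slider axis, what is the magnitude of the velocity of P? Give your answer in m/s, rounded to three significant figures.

5.63

ω = 277.7 rad/s.  Crank-pin speed |V_A| = rω = 5.8037 m/s, perpendicular to OA.
Rod angle: sinφ = −(r/L) sinθ ⇒ φ = -14.327°; ω_rod = −rω cosθ/√(L²−r²sin²θ) = -41.942 rad/s.
V_P = V_A + ω_rod × AP, with AP = 0.0574 m along the rod.
Components: V_Px = −rω sinθ − a·ω_rod·sinφ = -5.5912 m/s;  V_Py = rω cosθ + a·ω_rod·cosφ = +0.62175 m/s.
|V_P| = √(V_Px² + V_Py²) = 5.6257 m/s.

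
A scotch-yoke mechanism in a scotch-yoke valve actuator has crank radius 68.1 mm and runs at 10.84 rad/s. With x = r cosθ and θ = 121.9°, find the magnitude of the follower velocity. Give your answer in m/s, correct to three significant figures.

ω = 10.84 rad/s
x = r cosθ ⇒ ẋ = −rω sinθ.
|v| = rω|sinθ| = 0.0681·10.84·|sin 121.9°| = 0.62671 m/s.

0.627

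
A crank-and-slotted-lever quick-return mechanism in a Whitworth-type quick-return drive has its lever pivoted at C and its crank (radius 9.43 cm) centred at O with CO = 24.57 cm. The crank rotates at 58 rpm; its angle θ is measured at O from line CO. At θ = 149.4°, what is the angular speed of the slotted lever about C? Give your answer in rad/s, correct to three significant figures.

ω = 6.074 rad/s (from 58 rpm).
Crank pin A relative to C: A = (d + r cosθ, r sinθ); lever angle φ = atan2(r sinθ, d + r cosθ).
Differentiating tanφ: φ̇ = rω(d cosθ + r)/(d² + r² + 2dr cosθ).
d² + r² + 2dr cosθ = |CA|² = 0.029375 m²;  d cosθ + r = -0.11718 m.
|ω_lever| = |0.0943·6.074·-0.11718| / 0.029375 = 2.2849 rad/s.

2.28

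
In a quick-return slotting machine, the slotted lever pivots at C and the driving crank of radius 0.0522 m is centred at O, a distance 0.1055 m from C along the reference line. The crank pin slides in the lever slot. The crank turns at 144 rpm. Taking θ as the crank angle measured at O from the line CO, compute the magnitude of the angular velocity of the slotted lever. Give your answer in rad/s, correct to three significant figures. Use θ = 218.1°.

ω = 15.08 rad/s (from 144 rpm).
Crank pin A relative to C: A = (d + r cosθ, r sinθ); lever angle φ = atan2(r sinθ, d + r cosθ).
Differentiating tanφ: φ̇ = rω(d cosθ + r)/(d² + r² + 2dr cosθ).
d² + r² + 2dr cosθ = |CA|² = 0.00518763 m²;  d cosθ + r = -0.030822 m.
|ω_lever| = |0.0522·15.08·-0.030822| / 0.00518763 = 4.6768 rad/s.

4.68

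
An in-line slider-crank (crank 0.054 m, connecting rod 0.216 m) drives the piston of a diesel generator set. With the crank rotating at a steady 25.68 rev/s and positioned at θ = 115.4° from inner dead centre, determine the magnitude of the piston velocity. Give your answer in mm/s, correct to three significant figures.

ω = 2π·25.7 = 161.4 rad/s
For an in-line slider-crank, x = r cosθ + √(L² − r² sin²θ), so v = −rω sinθ·[1 + r cosθ/√(L² − r² sin²θ)].
With r = 0.054 m, L = 0.216 m, θ = 115.4°: √(L² − r² sin²θ) = 0.21042 m.
v = −0.054·161.4·0.90334·[1 + 0.054·-0.42894/0.21042] = -7.0044 m/s.
|v| = 7.0044 m/s = 7004.4 mm/s.

7000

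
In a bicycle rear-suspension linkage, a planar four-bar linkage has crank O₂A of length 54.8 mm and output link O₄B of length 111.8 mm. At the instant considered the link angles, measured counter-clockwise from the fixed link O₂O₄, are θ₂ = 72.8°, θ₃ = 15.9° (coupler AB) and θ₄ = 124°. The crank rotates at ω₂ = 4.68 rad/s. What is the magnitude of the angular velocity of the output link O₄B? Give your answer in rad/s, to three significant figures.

ω₂ = 4.68 rad/s
Differentiating the loop-closure r₂e^{iθ₂}+r₃e^{iθ₃}=r₁+r₄e^{iθ₄} gives r₂ω₂e^{iθ₂}+r₃ω₃e^{iθ₃}=r₄ω₄e^{iθ₄}.
Eliminating the other unknown: ω₄ = r₂ω₂ sin(θ₂−θ₃) / [r₄ sin(θ₄−θ₃)].
Numerator sine = +0.83772; denominator sine = +0.95052.
Result = 0.0548·4.68·(+0.83772) / (0.1118·(+0.95052)) = +2.0217 rad/s; magnitude 2.0217 rad/s.

2.02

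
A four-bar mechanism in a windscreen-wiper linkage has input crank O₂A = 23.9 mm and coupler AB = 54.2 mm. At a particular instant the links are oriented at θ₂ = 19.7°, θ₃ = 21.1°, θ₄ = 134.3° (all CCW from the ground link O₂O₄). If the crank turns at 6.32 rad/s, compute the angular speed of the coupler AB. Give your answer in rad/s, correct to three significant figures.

ω₂ = 6.32 rad/s
Differentiating the loop-closure r₂e^{iθ₂}+r₃e^{iθ₃}=r₁+r₄e^{iθ₄} gives r₂ω₂e^{iθ₂}+r₃ω₃e^{iθ₃}=r₄ω₄e^{iθ₄}.
Eliminating the other unknown: ω₃ = r₂ω₂ sin(θ₄−θ₂) / [r₃ sin(θ₃−θ₄)].
Numerator sine = +0.90924; denominator sine = -0.91914.
Result = 0.0239·6.32·(+0.90924) / (0.0542·(-0.91914)) = -2.7568 rad/s; magnitude 2.7568 rad/s.

2.76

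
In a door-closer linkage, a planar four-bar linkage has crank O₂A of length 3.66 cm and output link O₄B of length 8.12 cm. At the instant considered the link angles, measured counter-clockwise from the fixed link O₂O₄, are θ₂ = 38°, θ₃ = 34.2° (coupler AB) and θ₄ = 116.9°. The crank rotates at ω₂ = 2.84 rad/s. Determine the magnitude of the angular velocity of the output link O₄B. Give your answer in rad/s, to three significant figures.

0.0855

ω₂ = 2.84 rad/s
Differentiating the loop-closure r₂e^{iθ₂}+r₃e^{iθ₃}=r₁+r₄e^{iθ₄} gives r₂ω₂e^{iθ₂}+r₃ω₃e^{iθ₃}=r₄ω₄e^{iθ₄}.
Eliminating the other unknown: ω₄ = r₂ω₂ sin(θ₂−θ₃) / [r₄ sin(θ₄−θ₃)].
Numerator sine = +0.06627; denominator sine = +0.99189.
Result = 0.0366·2.84·(+0.06627) / (0.0812·(+0.99189)) = +0.08553 rad/s; magnitude 0.08553 rad/s.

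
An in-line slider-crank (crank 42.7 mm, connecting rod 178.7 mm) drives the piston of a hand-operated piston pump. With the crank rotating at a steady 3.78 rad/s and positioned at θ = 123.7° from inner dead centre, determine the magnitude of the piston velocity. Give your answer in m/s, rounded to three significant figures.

ω = 3.78 rad/s
For an in-line slider-crank, x = r cosθ + √(L² − r² sin²θ), so v = −rω sinθ·[1 + r cosθ/√(L² − r² sin²θ)].
With r = 0.0427 m, L = 0.1787 m, θ = 123.7°: √(L² − r² sin²θ) = 0.17513 m.
v = −0.0427·3.78·0.83195·[1 + 0.0427·-0.55484/0.17513] = -0.11612 m/s.
|v| = 0.11612 m/s.

0.116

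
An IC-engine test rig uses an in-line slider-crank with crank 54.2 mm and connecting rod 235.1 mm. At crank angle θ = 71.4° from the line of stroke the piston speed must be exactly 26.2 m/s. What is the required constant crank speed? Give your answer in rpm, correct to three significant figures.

4530

For an in-line slider-crank, |v_piston| = rω|sinθ|·[1 + r cosθ/√(L² − r² sin²θ)].
With r = 0.0542 m, L = 0.2351 m, θ = 71.4°: the bracketed kinematic factor |dx/dθ| = 0.05524 m.
ω = v/|dx/dθ| = 26.2/0.05524 = 474.29 rad/s.
N = 60ω/(2π) = 4529.2 rpm.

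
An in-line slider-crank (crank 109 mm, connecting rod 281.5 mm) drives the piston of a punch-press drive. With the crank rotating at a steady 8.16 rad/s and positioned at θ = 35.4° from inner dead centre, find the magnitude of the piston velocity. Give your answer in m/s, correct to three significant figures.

0.682

ω = 8.16 rad/s
For an in-line slider-crank, x = r cosθ + √(L² − r² sin²θ), so v = −rω sinθ·[1 + r cosθ/√(L² − r² sin²θ)].
With r = 0.109 m, L = 0.2815 m, θ = 35.4°: √(L² − r² sin²θ) = 0.27433 m.
v = −0.109·8.16·0.57928·[1 + 0.109·0.81513/0.27433] = -0.68211 m/s.
|v| = 0.68211 m/s.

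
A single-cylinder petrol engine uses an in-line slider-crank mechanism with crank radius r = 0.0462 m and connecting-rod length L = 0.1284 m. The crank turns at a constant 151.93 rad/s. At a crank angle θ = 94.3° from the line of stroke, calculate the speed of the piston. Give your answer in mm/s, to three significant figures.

ω = 151.9 rad/s
For an in-line slider-crank, x = r cosθ + √(L² − r² sin²θ), so v = −rω sinθ·[1 + r cosθ/√(L² − r² sin²θ)].
With r = 0.0462 m, L = 0.1284 m, θ = 94.3°: √(L² − r² sin²θ) = 0.11985 m.
v = −0.0462·151.9·0.99719·[1 + 0.0462·-0.07498/0.11985] = -6.7971 m/s.
|v| = 6.7971 m/s = 6797.1 mm/s.

6800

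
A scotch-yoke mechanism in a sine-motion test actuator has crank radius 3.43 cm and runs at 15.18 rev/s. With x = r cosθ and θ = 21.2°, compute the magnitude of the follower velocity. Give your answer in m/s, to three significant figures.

ω = 95.38 rad/s (from 15.18 rev/s).
x = r cosθ ⇒ ẋ = −rω sinθ.
|v| = rω|sinθ| = 0.0343·95.38·|sin 21.2°| = 1.1831 m/s.

1.18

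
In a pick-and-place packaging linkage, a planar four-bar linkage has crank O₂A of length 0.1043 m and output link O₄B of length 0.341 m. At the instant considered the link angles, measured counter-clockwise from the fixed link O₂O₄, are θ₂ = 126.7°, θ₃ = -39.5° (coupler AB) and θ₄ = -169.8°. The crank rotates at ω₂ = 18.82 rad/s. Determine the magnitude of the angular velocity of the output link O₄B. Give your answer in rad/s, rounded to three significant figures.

1.80

ω₂ = 18.82 rad/s
Differentiating the loop-closure r₂e^{iθ₂}+r₃e^{iθ₃}=r₁+r₄e^{iθ₄} gives r₂ω₂e^{iθ₂}+r₃ω₃e^{iθ₃}=r₄ω₄e^{iθ₄}.
Eliminating the other unknown: ω₄ = r₂ω₂ sin(θ₂−θ₃) / [r₄ sin(θ₄−θ₃)].
Numerator sine = +0.23853; denominator sine = -0.76267.
Result = 0.1043·18.82·(+0.23853) / (0.341·(-0.76267)) = -1.8004 rad/s; magnitude 1.8004 rad/s.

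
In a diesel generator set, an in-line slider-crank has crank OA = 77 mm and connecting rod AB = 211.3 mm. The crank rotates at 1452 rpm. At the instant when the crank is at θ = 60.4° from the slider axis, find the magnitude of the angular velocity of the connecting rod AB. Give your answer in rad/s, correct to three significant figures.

28.9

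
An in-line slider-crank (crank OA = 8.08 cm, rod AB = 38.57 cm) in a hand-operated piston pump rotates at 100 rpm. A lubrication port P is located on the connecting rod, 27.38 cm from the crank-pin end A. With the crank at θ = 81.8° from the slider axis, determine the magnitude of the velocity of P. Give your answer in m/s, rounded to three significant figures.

ω = 10.47 rad/s.  Crank-pin speed |V_A| = rω = 0.84614 m/s, perpendicular to OA.
Rod angle: sinφ = −(r/L) sinθ ⇒ φ = -11.967°; ω_rod = −rω cosθ/√(L²−r²sin²θ) = -0.31985 rad/s.
V_P = V_A + ω_rod × AP, with AP = 0.2738 m along the rod.
Components: V_Px = −rω sinθ − a·ω_rod·sinφ = -0.85564 m/s;  V_Py = rω cosθ + a·ω_rod·cosφ = +0.035013 m/s.
|V_P| = √(V_Px² + V_Py²) = 0.85636 m/s.

0.856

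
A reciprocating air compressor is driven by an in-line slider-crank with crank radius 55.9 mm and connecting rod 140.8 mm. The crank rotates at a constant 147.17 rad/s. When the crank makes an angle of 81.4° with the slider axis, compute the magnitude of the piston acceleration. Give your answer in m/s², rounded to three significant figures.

ω = 147.2 rad/s
x(θ) = r cosθ + √(L² − r² sin²θ); with ω constant, a = ω²·d²x/dθ².
d²x/dθ² = −r cosθ − r²(cos2θ)/√u − r⁴ sin²2θ/(4u^{3/2}),  u = L² − r² sin²θ = 0.0167697 m².
Substituting r = 0.0559 m, L = 0.1408 m, θ = 81.4°: d²x/dθ² = +0.014594 m.
a = ω²·d²x/dθ² = (147.2)²·(+0.014594) = +316.09 m/s²;  |a| = 316.09 m/s².

316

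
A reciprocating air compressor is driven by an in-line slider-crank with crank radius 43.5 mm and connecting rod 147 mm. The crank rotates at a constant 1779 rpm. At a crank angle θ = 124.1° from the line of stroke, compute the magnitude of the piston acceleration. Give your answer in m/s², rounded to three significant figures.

1010

ω = 2π·1779/60 = 186.3 rad/s
x(θ) = r cosθ + √(L² − r² sin²θ); with ω constant, a = ω²·d²x/dθ².
d²x/dθ² = −r cosθ − r²(cos2θ)/√u − r⁴ sin²2θ/(4u^{3/2}),  u = L² − r² sin²θ = 0.0203115 m².
Substituting r = 0.0435 m, L = 0.147 m, θ = 124.1°: d²x/dθ² = +0.029052 m.
a = ω²·d²x/dθ² = (186.3)²·(+0.029052) = +1008.3 m/s²;  |a| = 1008.3 m/s².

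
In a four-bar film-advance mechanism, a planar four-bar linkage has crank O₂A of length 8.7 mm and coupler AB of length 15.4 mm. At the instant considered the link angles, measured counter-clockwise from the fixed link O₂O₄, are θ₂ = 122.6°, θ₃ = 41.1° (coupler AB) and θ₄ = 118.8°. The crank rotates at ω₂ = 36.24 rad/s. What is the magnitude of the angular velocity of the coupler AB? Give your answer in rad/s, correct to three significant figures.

ω₂ = 36.24 rad/s
Differentiating the loop-closure r₂e^{iθ₂}+r₃e^{iθ₃}=r₁+r₄e^{iθ₄} gives r₂ω₂e^{iθ₂}+r₃ω₃e^{iθ₃}=r₄ω₄e^{iθ₄}.
Eliminating the other unknown: ω₃ = r₂ω₂ sin(θ₄−θ₂) / [r₃ sin(θ₃−θ₄)].
Numerator sine = -0.06627; denominator sine = -0.97705.
Result = 0.0087·36.24·(-0.06627) / (0.0154·(-0.97705)) = +1.3887 rad/s; magnitude 1.3887 rad/s.

1.39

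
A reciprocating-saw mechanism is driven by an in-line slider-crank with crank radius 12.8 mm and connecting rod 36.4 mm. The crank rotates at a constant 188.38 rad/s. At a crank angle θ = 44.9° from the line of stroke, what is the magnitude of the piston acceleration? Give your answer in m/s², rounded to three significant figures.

ω = 188.4 rad/s
x(θ) = r cosθ + √(L² − r² sin²θ); with ω constant, a = ω²·d²x/dθ².
d²x/dθ² = −r cosθ − r²(cos2θ)/√u − r⁴ sin²2θ/(4u^{3/2}),  u = L² − r² sin²θ = 0.00124333 m².
Substituting r = 0.0128 m, L = 0.0364 m, θ = 44.9°: d²x/dθ² = -0.009236 m.
a = ω²·d²x/dθ² = (188.4)²·(-0.009236) = -327.76 m/s²;  |a| = 327.76 m/s².

328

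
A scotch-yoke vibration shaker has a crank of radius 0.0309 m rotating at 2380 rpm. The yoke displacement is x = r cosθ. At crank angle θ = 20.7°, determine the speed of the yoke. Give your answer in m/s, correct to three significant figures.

ω = 249.2 rad/s (from 2380 rpm).
x = r cosθ ⇒ ẋ = −rω sinθ.
|v| = rω|sinθ| = 0.0309·249.2·|sin 20.7°| = 2.7222 m/s.

2.72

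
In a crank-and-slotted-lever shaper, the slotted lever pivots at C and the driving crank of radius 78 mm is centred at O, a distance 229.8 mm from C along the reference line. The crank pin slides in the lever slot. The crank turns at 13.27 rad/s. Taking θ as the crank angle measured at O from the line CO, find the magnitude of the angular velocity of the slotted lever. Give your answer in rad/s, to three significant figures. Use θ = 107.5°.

ω = 13.27 rad/s
Crank pin A relative to C: A = (d + r cosθ, r sinθ); lever angle φ = atan2(r sinθ, d + r cosθ).
Differentiating tanφ: φ̇ = rω(d cosθ + r)/(d² + r² + 2dr cosθ).
d² + r² + 2dr cosθ = |CA|² = 0.0481121 m²;  d cosθ + r = +0.0088978 m.
|ω_lever| = |0.078·13.27·+0.0088978| / 0.0481121 = 0.19142 rad/s.

0.191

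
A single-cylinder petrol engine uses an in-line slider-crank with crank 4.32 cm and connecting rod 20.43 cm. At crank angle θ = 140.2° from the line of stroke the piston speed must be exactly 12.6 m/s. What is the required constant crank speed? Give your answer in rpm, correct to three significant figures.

For an in-line slider-crank, |v_piston| = rω|sinθ|·[1 + r cosθ/√(L² − r² sin²θ)].
With r = 0.0432 m, L = 0.2043 m, θ = 140.2°: the bracketed kinematic factor |dx/dθ| = 0.023119 m.
ω = v/|dx/dθ| = 12.6/0.023119 = 545.01 rad/s.
N = 60ω/(2π) = 5204.5 rpm.

5200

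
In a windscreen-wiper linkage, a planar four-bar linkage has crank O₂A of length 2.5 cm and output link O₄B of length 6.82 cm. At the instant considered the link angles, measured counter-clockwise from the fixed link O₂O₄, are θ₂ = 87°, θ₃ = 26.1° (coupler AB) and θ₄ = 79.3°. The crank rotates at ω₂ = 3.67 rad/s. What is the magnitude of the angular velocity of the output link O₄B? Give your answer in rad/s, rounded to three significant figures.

ω₂ = 3.67 rad/s
Differentiating the loop-closure r₂e^{iθ₂}+r₃e^{iθ₃}=r₁+r₄e^{iθ₄} gives r₂ω₂e^{iθ₂}+r₃ω₃e^{iθ₃}=r₄ω₄e^{iθ₄}.
Eliminating the other unknown: ω₄ = r₂ω₂ sin(θ₂−θ₃) / [r₄ sin(θ₄−θ₃)].
Numerator sine = +0.87377; denominator sine = +0.80073.
Result = 0.025·3.67·(+0.87377) / (0.0682·(+0.80073)) = +1.468 rad/s; magnitude 1.468 rad/s.

1.47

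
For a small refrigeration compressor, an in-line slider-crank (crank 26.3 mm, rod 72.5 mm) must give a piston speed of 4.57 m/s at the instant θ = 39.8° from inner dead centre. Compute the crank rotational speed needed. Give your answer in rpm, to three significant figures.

2010

For an in-line slider-crank, |v_piston| = rω|sinθ|·[1 + r cosθ/√(L² − r² sin²θ)].
With r = 0.0263 m, L = 0.0725 m, θ = 39.8°: the bracketed kinematic factor |dx/dθ| = 0.021659 m.
ω = v/|dx/dθ| = 4.57/0.021659 = 211 rad/s.
N = 60ω/(2π) = 2014.9 rpm.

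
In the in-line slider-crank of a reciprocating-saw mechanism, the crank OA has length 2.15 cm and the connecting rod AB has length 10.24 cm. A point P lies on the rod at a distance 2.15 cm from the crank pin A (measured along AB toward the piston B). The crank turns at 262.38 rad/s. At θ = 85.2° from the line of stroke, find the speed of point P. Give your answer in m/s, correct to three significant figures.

ω = 262.4 rad/s.  Crank-pin speed |V_A| = rω = 5.6412 m/s, perpendicular to OA.
Rod angle: sinφ = −(r/L) sinθ ⇒ φ = -12.077°; ω_rod = −rω cosθ/√(L²−r²sin²θ) = -4.7141 rad/s.
V_P = V_A + ω_rod × AP, with AP = 0.0215 m along the rod.
Components: V_Px = −rω sinθ − a·ω_rod·sinφ = -5.6426 m/s;  V_Py = rω cosθ + a·ω_rod·cosφ = +0.37293 m/s.
|V_P| = √(V_Px² + V_Py²) = 5.6549 m/s.

5.65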